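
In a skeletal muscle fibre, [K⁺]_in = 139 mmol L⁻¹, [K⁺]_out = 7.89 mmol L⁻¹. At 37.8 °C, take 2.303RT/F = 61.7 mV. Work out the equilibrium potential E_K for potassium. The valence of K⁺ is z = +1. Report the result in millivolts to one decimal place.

-76.9 mV

E = (61.7/z) · log₁₀([K⁺]_out/[K⁺]_in) with z = +1.
= (61.7/1) · log₁₀(7.89/139) = 61.70 · log₁₀(0.05676)
= 61.70 · (-1.2459) = -76.87 mV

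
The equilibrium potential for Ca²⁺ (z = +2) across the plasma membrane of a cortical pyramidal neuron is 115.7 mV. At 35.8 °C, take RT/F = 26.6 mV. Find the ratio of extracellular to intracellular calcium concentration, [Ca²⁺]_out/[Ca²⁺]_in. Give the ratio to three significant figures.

6000

ln([out]/[in]) = E·z/(26.6) = 115.7 × 2 / 26.6 = 8.6992
[out]/[in] = e^(8.6992) = 5998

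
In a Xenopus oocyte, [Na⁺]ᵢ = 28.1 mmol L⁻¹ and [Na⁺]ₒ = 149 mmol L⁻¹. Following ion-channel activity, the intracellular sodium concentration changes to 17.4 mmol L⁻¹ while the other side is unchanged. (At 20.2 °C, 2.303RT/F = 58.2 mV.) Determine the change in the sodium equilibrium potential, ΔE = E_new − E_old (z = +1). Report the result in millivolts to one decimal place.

12.1 mV

E_old = (58.2/1)·log₁₀(149/28.1) = 42.16 mV
E_new = (58.2/1)·log₁₀(149/17.4) = 54.28 mV
ΔE = 54.28 − (42.16) = 12.11 mV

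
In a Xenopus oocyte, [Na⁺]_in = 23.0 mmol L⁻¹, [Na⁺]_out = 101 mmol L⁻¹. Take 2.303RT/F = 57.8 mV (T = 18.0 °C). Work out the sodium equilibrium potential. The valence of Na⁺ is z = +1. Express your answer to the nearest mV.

37 mV

E = (57.8/z) · log₁₀([Na⁺]_out/[Na⁺]_in) with z = +1.
= (57.8/1) · log₁₀(101/23.0) = 57.80 · log₁₀(4.391)
= 57.80 · (0.6426) = 37.14 mV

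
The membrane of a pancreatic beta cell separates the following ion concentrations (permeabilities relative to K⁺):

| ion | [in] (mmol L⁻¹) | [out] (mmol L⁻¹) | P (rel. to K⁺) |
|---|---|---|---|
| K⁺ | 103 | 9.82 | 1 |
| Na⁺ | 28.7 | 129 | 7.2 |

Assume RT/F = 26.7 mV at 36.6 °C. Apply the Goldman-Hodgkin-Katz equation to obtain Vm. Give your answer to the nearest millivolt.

30 mV

Vm = 26.7 · ln[(Σ P·[cation]ₒ + Σ P·[anion]ᵢ) / (Σ P·[cation]ᵢ + Σ P·[anion]ₒ)]
Numerator = 1×9.82 + 7.2×129 = 938.6
Denominator = 1×103 + 7.2×28.7 = 309.6
Vm = 26.7 · ln(3.0313) = 26.7 × (1.1090) = 29.61 mV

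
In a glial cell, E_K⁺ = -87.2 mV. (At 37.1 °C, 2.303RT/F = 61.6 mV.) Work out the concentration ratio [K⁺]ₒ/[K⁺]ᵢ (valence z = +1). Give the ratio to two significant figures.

log₁₀([out]/[in]) = E·z/(61.6) = -87.2 × 1 / 61.6 = -1.4156
[out]/[in] = 10^(-1.4156) = 0.03841

0.038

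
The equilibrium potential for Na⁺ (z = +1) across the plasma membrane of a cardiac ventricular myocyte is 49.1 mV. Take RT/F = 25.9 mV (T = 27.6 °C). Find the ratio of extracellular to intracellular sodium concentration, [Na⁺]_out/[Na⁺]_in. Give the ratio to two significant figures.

ln([out]/[in]) = E·z/(25.9) = 49.1 × 1 / 25.9 = 1.8958
[out]/[in] = e^(1.8958) = 6.658

6.7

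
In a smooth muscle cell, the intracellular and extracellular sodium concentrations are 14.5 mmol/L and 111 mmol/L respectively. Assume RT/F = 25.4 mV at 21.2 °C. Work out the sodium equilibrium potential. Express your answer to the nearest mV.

52 mV

E = (25.4/z) · ln([Na⁺]_out/[Na⁺]_in) with z = +1.
= (25.4/1) · ln(111/14.5) = 25.40 · ln(7.655)
= 25.40 · (2.0354) = 51.70 mV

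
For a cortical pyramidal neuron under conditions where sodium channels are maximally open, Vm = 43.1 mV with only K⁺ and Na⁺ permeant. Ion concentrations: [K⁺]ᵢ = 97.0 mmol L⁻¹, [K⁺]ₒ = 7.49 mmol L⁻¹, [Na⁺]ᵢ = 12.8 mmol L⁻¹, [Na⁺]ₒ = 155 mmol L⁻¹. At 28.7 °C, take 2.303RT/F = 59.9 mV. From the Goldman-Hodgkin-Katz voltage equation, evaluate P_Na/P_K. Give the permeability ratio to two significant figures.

Let α = P_Na/P_K. GHK: Vm = 59.9·log₁₀[(Kₒ + α·Naₒ)/(Kᵢ + α·Naᵢ)].
10^(Vm/59.9) = 10^(43.1/59.9) = 5.2424
So 5.2424·(Kᵢ + α·Naᵢ) = Kₒ + α·Naₒ → α = (5.2424·97.0 − 7.49) / (155.0 − 5.2424·12.8)
α = (508.5 − 7.49) / (155.0 − 67.1) = 501/87.9 = 5.7

5.7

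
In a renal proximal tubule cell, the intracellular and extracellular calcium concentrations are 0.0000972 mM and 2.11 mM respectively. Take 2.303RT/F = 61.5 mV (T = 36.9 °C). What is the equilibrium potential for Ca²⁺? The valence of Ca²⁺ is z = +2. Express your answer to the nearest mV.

133 mV

E = (61.5/z) · log₁₀([Ca²⁺]_out/[Ca²⁺]_in) with z = +2.
= (61.5/2) · log₁₀(2.11/0.0000972) = 30.75 · log₁₀(2.171e+04)
= 30.75 · (4.3366) = 133.35 mV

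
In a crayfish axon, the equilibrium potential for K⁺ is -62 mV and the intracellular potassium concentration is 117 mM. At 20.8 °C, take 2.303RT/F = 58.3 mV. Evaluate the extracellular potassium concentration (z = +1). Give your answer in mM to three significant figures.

Nernst: E = (58.3/1) · log₁₀([out]/[in]), so log₁₀([out]/[in]) = -62.0 × 1 / 58.3 = -1.0635.
[out]/[in] = 10^(-1.0635) = 0.0864.
[out] = 0.0864 × 117 = 10.11 mM.

10.1 mM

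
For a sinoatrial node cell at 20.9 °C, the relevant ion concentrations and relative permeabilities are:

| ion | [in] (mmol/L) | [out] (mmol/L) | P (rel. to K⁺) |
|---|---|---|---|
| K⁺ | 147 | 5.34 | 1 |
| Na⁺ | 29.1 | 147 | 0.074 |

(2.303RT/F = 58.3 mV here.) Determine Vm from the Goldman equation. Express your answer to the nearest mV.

-56 mV

Vm = 58.3 · log₁₀[(Σ P·[cation]ₒ + Σ P·[anion]ᵢ) / (Σ P·[cation]ᵢ + Σ P·[anion]ₒ)]
Numerator = 1×5.34 + 0.074×147 = 16.22
Denominator = 1×147 + 0.074×29.1 = 149.2
Vm = 58.3 · log₁₀(0.10873) = 58.3 × (-0.9636) = -56.18 mV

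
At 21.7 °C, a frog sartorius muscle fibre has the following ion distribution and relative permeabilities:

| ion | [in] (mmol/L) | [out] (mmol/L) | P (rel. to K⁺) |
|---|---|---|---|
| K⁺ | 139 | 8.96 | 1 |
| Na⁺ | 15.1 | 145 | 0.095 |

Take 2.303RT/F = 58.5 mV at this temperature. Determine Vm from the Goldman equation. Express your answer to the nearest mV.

Vm = 58.5 · log₁₀[(Σ P·[cation]ₒ + Σ P·[anion]ᵢ) / (Σ P·[cation]ᵢ + Σ P·[anion]ₒ)]
Numerator = 1×8.96 + 0.095×145 = 22.73
Denominator = 1×139 + 0.095×15.1 = 140.4
Vm = 58.5 · log₁₀(0.16189) = 58.5 × (-0.7908) = -46.26 mV

-46 mV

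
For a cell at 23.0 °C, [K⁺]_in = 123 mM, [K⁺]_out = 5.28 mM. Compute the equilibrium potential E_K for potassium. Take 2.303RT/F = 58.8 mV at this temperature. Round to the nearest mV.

E = (58.8/z) · log₁₀([K⁺]_out/[K⁺]_in) with z = +1.
= (58.8/1) · log₁₀(5.28/123) = 58.80 · log₁₀(0.04293)
= 58.80 · (-1.3673) = -80.40 mV

-80 mV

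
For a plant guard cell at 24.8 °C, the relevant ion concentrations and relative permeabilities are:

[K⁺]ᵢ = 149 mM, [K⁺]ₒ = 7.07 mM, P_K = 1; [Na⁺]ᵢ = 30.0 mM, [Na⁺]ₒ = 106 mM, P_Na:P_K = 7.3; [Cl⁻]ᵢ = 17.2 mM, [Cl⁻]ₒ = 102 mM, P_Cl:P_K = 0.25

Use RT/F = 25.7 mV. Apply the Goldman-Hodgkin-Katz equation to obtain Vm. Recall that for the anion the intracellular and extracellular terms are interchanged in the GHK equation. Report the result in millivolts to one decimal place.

17.8 mV

Vm = 25.7 · ln[(Σ P·[cation]ₒ + Σ P·[anion]ᵢ) / (Σ P·[cation]ᵢ + Σ P·[anion]ₒ)]
Numerator = 1×7.07 + 7.3×106 + 0.25×17.2 = 785.2
Denominator = 1×149 + 7.3×30.0 + 0.25×102 = 393.5
Vm = 25.7 · ln(1.9953) = 25.7 × (0.6908) = 17.75 mV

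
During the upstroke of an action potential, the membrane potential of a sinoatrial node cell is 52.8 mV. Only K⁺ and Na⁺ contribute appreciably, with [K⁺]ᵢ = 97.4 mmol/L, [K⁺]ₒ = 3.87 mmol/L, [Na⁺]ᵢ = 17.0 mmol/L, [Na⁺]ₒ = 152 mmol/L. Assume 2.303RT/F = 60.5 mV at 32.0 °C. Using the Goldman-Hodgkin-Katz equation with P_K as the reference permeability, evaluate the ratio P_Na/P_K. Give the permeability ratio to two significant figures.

29

Let α = P_Na/P_K. GHK: Vm = 60.5·log₁₀[(Kₒ + α·Naₒ)/(Kᵢ + α·Naᵢ)].
10^(Vm/60.5) = 10^(52.8/60.5) = 7.4598
So 7.4598·(Kᵢ + α·Naᵢ) = Kₒ + α·Naₒ → α = (7.4598·97.4 − 3.87) / (152.0 − 7.4598·17.0)
α = (726.6 − 3.87) / (152.0 − 126.8) = 722.7/25.18 = 28.7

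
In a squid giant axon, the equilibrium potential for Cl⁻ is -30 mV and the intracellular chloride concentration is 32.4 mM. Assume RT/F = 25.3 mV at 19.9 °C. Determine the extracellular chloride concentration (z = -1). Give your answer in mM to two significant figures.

Nernst: E = (25.3/-1) · ln([out]/[in]), so ln([out]/[in]) = -30.0 × -1 / 25.3 = 1.1858.
[out]/[in] = e^(1.1858) = 3.273.
[out] = 3.273 × 32.4 = 106.1 mM.

110 mM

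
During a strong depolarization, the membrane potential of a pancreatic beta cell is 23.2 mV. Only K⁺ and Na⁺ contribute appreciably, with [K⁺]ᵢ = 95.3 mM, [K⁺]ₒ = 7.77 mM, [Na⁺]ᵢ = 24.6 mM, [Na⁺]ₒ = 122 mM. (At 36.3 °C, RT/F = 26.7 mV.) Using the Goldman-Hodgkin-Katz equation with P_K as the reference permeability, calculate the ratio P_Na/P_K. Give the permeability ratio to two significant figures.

3.5

Let α = P_Na/P_K. GHK: Vm = 26.7·ln[(Kₒ + α·Naₒ)/(Kᵢ + α·Naᵢ)].
e^(Vm/26.7) = e^(23.2/26.7) = 2.3843
So 2.3843·(Kᵢ + α·Naᵢ) = Kₒ + α·Naₒ → α = (2.3843·95.3 − 7.77) / (122.0 − 2.3843·24.6)
α = (227.2 − 7.77) / (122.0 − 58.65) = 219.5/63.35 = 3.464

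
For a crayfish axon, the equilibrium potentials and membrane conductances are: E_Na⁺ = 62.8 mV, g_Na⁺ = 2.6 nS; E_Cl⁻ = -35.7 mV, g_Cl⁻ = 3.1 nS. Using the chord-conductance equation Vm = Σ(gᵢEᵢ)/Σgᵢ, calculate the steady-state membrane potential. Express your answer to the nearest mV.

9 mV

Σ gᵢEᵢ = 2.6·(62.8) + 3.1·(-35.7) = 52.61
Σ gᵢ = 2.6 + 3.1 = 5.7
Vm = 52.61 / 5.7 = 9.23 mV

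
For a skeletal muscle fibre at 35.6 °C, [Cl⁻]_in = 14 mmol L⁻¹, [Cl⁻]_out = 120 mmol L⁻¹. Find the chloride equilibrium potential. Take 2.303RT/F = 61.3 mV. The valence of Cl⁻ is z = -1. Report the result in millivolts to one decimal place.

E = (61.3/z) · log₁₀([Cl⁻]_out/[Cl⁻]_in) with z = -1.
For an anion, dividing by z = -1 reverses the sign.
= (61.3/-1) · log₁₀(120/14) = -61.30 · log₁₀(8.571)
= -61.30 · (0.9331) = -57.20 mV

-57.2 mV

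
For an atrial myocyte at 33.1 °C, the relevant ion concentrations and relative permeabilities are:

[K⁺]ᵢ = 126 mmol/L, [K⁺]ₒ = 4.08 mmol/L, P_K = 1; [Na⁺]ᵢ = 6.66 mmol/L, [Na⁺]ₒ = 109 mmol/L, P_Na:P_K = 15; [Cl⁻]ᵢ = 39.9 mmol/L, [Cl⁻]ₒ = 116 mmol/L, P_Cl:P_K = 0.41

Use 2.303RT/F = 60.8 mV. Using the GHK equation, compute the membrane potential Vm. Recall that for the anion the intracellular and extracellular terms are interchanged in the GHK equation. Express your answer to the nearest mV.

48 mV

Vm = 60.8 · log₁₀[(Σ P·[cation]ₒ + Σ P·[anion]ᵢ) / (Σ P·[cation]ᵢ + Σ P·[anion]ₒ)]
Numerator = 1×4.08 + 15×109 + 0.41×39.9 = 1655
Denominator = 1×126 + 15×6.66 + 0.41×116 = 273.5
Vm = 60.8 · log₁₀(6.0537) = 60.8 × (0.7820) = 47.55 mV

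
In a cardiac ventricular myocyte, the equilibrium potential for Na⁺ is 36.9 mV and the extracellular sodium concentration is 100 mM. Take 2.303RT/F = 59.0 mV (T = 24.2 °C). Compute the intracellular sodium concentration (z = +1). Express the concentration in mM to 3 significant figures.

23.7 mM

Nernst: E = (59.0/1) · log₁₀([out]/[in]), so log₁₀([out]/[in]) = 36.9 × 1 / 59.0 = 0.6254.
[out]/[in] = 10^(0.6254) = 4.221.
[in] = 100 / 4.221 = 23.69 mM.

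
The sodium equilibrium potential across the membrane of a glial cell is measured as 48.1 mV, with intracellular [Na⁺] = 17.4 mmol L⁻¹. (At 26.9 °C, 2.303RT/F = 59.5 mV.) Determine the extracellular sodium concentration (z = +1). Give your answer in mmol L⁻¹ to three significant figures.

Nernst: E = (59.5/1) · log₁₀([out]/[in]), so log₁₀([out]/[in]) = 48.1 × 1 / 59.5 = 0.8084.
[out]/[in] = 10^(0.8084) = 6.433.
[out] = 6.433 × 17.4 = 111.9 mmol L⁻¹.

112 mmol L⁻¹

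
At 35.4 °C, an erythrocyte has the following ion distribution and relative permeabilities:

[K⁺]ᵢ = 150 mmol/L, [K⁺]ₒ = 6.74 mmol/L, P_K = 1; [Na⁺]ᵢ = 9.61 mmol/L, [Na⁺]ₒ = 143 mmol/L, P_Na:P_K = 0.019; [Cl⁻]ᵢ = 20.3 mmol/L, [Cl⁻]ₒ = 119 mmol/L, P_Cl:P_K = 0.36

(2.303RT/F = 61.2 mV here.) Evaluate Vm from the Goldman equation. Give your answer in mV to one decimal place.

-64.9 mV

Vm = 61.2 · log₁₀[(Σ P·[cation]ₒ + Σ P·[anion]ᵢ) / (Σ P·[cation]ᵢ + Σ P·[anion]ₒ)]
Numerator = 1×6.74 + 0.019×143 + 0.36×20.3 = 16.77
Denominator = 1×150 + 0.019×9.61 + 0.36×119 = 193
Vm = 61.2 · log₁₀(0.086855) = 61.2 × (-1.0612) = -64.95 mV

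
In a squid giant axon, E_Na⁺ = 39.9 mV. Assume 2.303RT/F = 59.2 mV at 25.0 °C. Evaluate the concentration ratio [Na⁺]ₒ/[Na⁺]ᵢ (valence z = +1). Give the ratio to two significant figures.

4.7

log₁₀([out]/[in]) = E·z/(59.2) = 39.9 × 1 / 59.2 = 0.6740
[out]/[in] = 10^(0.6740) = 4.72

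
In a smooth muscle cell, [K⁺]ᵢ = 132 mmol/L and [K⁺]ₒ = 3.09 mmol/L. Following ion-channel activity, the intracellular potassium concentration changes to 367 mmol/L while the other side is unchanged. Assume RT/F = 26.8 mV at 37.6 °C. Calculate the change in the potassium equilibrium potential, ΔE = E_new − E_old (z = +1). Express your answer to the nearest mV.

E_old = (26.8/1)·ln(3.09/132) = -100.62 mV
E_new = (26.8/1)·ln(3.09/367) = -128.03 mV
ΔE = -128.03 − (-100.62) = -27.40 mV

-27 mV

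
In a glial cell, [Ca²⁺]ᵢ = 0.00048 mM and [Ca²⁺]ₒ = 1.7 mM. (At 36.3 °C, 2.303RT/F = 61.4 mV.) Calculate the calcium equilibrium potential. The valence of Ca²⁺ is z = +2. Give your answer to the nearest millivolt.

E = (61.4/z) · log₁₀([Ca²⁺]_out/[Ca²⁺]_in) with z = +2.
= (61.4/2) · log₁₀(1.7/0.00048) = 30.70 · log₁₀(3542)
= 30.70 · (3.5492) = 108.96 mV

109 mV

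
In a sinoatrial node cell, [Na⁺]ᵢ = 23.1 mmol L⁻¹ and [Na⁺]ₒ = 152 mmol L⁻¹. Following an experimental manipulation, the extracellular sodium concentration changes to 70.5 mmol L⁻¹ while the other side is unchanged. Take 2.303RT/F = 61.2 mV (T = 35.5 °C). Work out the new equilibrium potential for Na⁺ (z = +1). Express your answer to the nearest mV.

30 mV

After the shift: [Na⁺]_out = 70.5, [Na⁺]_in = 23.1 mmol L⁻¹.
E_new = (61.2/1)·log₁₀(70.5/23.1) = 61.20 · (0.4846) = 29.66 mV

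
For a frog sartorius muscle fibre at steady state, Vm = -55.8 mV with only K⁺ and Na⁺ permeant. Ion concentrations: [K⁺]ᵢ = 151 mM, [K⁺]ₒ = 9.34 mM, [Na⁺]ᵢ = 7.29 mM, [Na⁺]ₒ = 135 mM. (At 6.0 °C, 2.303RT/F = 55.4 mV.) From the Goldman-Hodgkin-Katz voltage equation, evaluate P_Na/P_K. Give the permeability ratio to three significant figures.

Let α = P_Na/P_K. GHK: Vm = 55.4·log₁₀[(Kₒ + α·Naₒ)/(Kᵢ + α·Naᵢ)].
10^(Vm/55.4) = 10^(-55.8/55.4) = 0.098351
So 0.098351·(Kᵢ + α·Naᵢ) = Kₒ + α·Naₒ → α = (0.098351·151.0 − 9.34) / (135.0 − 0.098351·7.29)
α = (14.85 − 9.34) / (135.0 − 0.717) = 5.511/134.3 = 0.04104

0.0410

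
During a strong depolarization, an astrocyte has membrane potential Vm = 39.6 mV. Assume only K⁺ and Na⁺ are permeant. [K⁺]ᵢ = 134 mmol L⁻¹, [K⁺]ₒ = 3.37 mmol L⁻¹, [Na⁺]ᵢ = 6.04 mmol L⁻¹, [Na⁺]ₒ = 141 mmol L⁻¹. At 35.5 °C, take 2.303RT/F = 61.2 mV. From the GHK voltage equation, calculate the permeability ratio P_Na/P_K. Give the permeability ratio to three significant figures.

5.18

Let α = P_Na/P_K. GHK: Vm = 61.2·log₁₀[(Kₒ + α·Naₒ)/(Kᵢ + α·Naᵢ)].
10^(Vm/61.2) = 10^(39.6/61.2) = 4.4367
So 4.4367·(Kᵢ + α·Naᵢ) = Kₒ + α·Naₒ → α = (4.4367·134.0 − 3.37) / (141.0 − 4.4367·6.04)
α = (594.5 − 3.37) / (141.0 − 26.8) = 591.1/114.2 = 5.176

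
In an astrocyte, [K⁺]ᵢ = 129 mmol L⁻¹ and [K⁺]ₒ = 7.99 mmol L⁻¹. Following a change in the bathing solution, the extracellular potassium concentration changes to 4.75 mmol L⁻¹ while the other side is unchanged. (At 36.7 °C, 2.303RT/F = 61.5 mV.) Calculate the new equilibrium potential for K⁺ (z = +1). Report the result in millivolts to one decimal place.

-88.2 mV

After the shift: [K⁺]_out = 4.75, [K⁺]_in = 129 mmol L⁻¹.
E_new = (61.5/1)·log₁₀(4.75/129) = 61.50 · (-1.4339) = -88.18 mV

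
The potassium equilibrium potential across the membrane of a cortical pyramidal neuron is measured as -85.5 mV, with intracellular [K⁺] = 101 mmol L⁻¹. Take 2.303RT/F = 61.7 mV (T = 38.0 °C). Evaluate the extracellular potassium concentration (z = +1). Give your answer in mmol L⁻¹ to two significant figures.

4.2 mmol L⁻¹

Nernst: E = (61.7/1) · log₁₀([out]/[in]), so log₁₀([out]/[in]) = -85.5 × 1 / 61.7 = -1.3857.
[out]/[in] = 10^(-1.3857) = 0.04114.
[out] = 0.04114 × 101 = 4.155 mmol L⁻¹.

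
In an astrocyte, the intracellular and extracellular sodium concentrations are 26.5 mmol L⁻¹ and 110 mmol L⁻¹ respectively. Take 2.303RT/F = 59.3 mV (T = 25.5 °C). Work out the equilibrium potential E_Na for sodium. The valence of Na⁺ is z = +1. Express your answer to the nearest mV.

37 mV

E = (59.3/z) · log₁₀([Na⁺]_out/[Na⁺]_in) with z = +1.
= (59.3/1) · log₁₀(110/26.5) = 59.30 · log₁₀(4.151)
= 59.30 · (0.6181) = 36.66 mV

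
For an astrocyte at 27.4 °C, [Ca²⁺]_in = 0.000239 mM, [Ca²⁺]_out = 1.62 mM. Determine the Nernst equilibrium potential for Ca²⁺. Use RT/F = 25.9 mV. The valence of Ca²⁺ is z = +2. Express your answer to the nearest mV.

E = (25.9/z) · ln([Ca²⁺]_out/[Ca²⁺]_in) with z = +2.
= (25.9/2) · ln(1.62/0.000239) = 12.95 · ln(6778)
= 12.95 · (8.8215) = 114.24 mV

114 mV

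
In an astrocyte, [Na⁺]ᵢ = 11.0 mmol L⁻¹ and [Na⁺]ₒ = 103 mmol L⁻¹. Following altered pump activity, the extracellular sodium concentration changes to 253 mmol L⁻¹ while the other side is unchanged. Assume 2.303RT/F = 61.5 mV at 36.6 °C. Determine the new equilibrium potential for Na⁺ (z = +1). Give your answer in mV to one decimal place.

After the shift: [Na⁺]_out = 253, [Na⁺]_in = 11.0 mmol L⁻¹.
E_new = (61.5/1)·log₁₀(253/11.0) = 61.50 · (1.3617) = 83.75 mV

83.7 mV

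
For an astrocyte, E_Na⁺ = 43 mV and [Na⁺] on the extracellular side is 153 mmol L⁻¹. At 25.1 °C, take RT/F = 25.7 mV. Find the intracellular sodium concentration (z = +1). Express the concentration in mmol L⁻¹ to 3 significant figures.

Nernst: E = (25.7/1) · ln([out]/[in]), so ln([out]/[in]) = 43.0 × 1 / 25.7 = 1.6732.
[out]/[in] = e^(1.6732) = 5.329.
[in] = 153 / 5.329 = 28.71 mmol L⁻¹.

28.7 mmol L⁻¹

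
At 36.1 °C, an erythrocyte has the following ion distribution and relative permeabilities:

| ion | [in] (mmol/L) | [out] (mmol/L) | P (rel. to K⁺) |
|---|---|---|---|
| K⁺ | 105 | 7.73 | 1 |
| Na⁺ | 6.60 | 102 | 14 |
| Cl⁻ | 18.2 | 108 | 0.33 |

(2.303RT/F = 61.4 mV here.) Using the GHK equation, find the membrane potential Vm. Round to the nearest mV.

Vm = 61.4 · log₁₀[(Σ P·[cation]ₒ + Σ P·[anion]ᵢ) / (Σ P·[cation]ᵢ + Σ P·[anion]ₒ)]
Numerator = 1×7.73 + 14×102 + 0.33×18.2 = 1442
Denominator = 1×105 + 14×6.60 + 0.33×108 = 233
Vm = 61.4 · log₁₀(6.1866) = 61.4 × (0.7915) = 48.60 mV

49 mV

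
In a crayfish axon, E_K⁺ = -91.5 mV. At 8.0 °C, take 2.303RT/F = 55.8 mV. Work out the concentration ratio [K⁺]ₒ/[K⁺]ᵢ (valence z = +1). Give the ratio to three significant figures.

0.0229

log₁₀([out]/[in]) = E·z/(55.8) = -91.5 × 1 / 55.8 = -1.6398
[out]/[in] = 10^(-1.6398) = 0.02292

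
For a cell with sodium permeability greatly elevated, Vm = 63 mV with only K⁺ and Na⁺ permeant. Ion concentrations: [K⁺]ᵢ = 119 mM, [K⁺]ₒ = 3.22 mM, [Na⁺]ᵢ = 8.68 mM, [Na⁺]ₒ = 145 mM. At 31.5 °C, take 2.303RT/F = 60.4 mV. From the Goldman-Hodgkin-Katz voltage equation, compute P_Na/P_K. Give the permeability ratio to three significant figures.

26.7

Let α = P_Na/P_K. GHK: Vm = 60.4·log₁₀[(Kₒ + α·Naₒ)/(Kᵢ + α·Naᵢ)].
10^(Vm/60.4) = 10^(63.0/60.4) = 11.042
So 11.042·(Kᵢ + α·Naᵢ) = Kₒ + α·Naₒ → α = (11.042·119.0 − 3.22) / (145.0 − 11.042·8.68)
α = (1314 − 3.22) / (145.0 − 95.84) = 1311/49.16 = 26.67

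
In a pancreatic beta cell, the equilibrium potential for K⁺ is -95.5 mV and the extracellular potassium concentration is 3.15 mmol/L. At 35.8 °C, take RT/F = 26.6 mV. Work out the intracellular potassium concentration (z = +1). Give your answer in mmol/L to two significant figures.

Nernst: E = (26.6/1) · ln([out]/[in]), so ln([out]/[in]) = -95.5 × 1 / 26.6 = -3.5902.
[out]/[in] = e^(-3.5902) = 0.02759.
[in] = 3.15 / 0.02759 = 114.2 mmol/L.

110 mmol/L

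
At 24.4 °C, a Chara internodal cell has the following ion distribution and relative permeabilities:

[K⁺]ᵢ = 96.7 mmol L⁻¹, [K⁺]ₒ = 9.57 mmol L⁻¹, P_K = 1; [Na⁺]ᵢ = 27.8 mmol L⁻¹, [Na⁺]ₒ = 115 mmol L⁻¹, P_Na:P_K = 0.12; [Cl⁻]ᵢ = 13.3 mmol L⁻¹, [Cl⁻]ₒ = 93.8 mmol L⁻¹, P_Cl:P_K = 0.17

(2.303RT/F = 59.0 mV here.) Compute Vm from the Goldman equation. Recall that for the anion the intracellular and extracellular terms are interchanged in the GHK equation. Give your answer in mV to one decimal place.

-38.7 mV

Vm = 59.0 · log₁₀[(Σ P·[cation]ₒ + Σ P·[anion]ᵢ) / (Σ P·[cation]ᵢ + Σ P·[anion]ₒ)]
Numerator = 1×9.57 + 0.12×115 + 0.17×13.3 = 25.63
Denominator = 1×96.7 + 0.12×27.8 + 0.17×93.8 = 116
Vm = 59.0 · log₁₀(0.22099) = 59.0 × (-0.6556) = -38.68 mV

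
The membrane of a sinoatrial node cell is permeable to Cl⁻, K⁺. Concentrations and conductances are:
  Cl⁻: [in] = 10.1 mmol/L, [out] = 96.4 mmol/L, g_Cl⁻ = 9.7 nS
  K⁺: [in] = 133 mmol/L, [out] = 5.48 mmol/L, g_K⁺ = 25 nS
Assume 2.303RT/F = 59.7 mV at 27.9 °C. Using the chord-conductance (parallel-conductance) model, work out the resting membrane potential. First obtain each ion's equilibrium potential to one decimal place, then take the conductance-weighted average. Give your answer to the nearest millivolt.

-76 mV

E_Cl⁻ = (59.7/-1)·log₁₀(96.4/10.1) = -58.5 mV
E_K⁺ = (59.7/1)·log₁₀(5.48/133) = -82.7 mV
Vm = (Σ gᵢEᵢ)/(Σ gᵢ) = (9.7·-58.5 + 25·-82.7) / (9.7 + 25)
= -2634.95 / 34.7 = -75.94 mV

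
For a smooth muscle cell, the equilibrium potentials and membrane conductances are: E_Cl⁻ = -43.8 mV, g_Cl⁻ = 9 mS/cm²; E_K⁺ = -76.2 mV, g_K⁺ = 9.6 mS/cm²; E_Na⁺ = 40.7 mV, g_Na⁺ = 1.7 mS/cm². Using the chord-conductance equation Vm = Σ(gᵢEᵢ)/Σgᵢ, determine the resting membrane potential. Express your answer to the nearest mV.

Σ gᵢEᵢ = 9·(-43.8) + 9.6·(-76.2) + 1.7·(40.7) = -1056.53
Σ gᵢ = 9 + 9.6 + 1.7 = 20.3
Vm = -1056.53 / 20.3 = -52.05 mV

-52 mV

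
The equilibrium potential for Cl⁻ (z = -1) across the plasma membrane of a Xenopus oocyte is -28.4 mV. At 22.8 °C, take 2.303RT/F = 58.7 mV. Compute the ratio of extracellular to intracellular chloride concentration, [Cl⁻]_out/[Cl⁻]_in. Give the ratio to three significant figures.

log₁₀([out]/[in]) = E·z/(58.7) = -28.4 × -1 / 58.7 = 0.4838
[out]/[in] = 10^(0.4838) = 3.047

3.05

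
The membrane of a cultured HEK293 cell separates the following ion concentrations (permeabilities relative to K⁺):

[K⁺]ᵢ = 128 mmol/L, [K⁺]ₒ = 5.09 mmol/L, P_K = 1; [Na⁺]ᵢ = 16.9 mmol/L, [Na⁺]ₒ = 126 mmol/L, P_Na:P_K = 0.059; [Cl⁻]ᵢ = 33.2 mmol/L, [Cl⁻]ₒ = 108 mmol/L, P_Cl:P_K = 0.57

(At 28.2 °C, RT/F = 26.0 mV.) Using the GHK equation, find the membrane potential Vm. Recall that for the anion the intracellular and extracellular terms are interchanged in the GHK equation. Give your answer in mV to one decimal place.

Vm = 26.0 · ln[(Σ P·[cation]ₒ + Σ P·[anion]ᵢ) / (Σ P·[cation]ᵢ + Σ P·[anion]ₒ)]
Numerator = 1×5.09 + 0.059×126 + 0.57×33.2 = 31.45
Denominator = 1×128 + 0.059×16.9 + 0.57×108 = 190.6
Vm = 26.0 · ln(0.16503) = 26.0 × (-1.8016) = -46.84 mV

-46.8 mV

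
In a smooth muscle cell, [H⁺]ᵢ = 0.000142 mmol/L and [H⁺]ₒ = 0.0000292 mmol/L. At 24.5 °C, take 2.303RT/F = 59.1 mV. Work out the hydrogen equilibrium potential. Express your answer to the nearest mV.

-41 mV

E = (59.1/z) · log₁₀([H⁺]_out/[H⁺]_in) with z = +1.
= (59.1/1) · log₁₀(0.0000292/0.000142) = 59.10 · log₁₀(0.2056)
= 59.10 · (-0.6869) = -40.60 mV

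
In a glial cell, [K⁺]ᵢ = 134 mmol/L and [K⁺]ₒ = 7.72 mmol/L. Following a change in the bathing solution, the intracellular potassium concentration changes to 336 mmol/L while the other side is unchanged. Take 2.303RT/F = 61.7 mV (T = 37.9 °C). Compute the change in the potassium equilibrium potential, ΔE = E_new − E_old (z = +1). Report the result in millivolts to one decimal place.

E_old = (61.7/1)·log₁₀(7.72/134) = -76.48 mV
E_new = (61.7/1)·log₁₀(7.72/336) = -101.11 mV
ΔE = -101.11 − (-76.48) = -24.63 mV

-24.6 mV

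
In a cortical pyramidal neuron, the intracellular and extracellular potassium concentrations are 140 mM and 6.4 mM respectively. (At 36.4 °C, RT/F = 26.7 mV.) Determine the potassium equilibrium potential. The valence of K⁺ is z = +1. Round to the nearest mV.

-82 mV

E = (26.7/z) · ln([K⁺]_out/[K⁺]_in) with z = +1.
= (26.7/1) · ln(6.4/140) = 26.70 · ln(0.04571)
= 26.70 · (-3.0853) = -82.38 mV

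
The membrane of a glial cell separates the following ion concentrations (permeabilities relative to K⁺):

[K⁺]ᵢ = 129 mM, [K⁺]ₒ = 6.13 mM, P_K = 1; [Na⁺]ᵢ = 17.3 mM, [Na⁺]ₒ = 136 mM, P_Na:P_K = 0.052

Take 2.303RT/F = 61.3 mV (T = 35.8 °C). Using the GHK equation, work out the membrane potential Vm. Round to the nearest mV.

-61 mV

Vm = 61.3 · log₁₀[(Σ P·[cation]ₒ + Σ P·[anion]ᵢ) / (Σ P·[cation]ᵢ + Σ P·[anion]ₒ)]
Numerator = 1×6.13 + 0.052×136 = 13.2
Denominator = 1×129 + 0.052×17.3 = 129.9
Vm = 61.3 · log₁₀(0.10163) = 61.3 × (-0.9930) = -60.87 mV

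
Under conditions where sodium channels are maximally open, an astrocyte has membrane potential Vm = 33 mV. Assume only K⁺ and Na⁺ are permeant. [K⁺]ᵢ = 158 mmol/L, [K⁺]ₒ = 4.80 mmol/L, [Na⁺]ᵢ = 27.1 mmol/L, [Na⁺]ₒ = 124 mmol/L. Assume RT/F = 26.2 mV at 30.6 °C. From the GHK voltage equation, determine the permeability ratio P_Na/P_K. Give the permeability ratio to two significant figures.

Let α = P_Na/P_K. GHK: Vm = 26.2·ln[(Kₒ + α·Naₒ)/(Kᵢ + α·Naᵢ)].
e^(Vm/26.2) = e^(33.0/26.2) = 3.5238
So 3.5238·(Kᵢ + α·Naᵢ) = Kₒ + α·Naₒ → α = (3.5238·158.0 − 4.8) / (124.0 − 3.5238·27.1)
α = (556.8 − 4.8) / (124.0 − 95.5) = 552/28.5 = 19.36

19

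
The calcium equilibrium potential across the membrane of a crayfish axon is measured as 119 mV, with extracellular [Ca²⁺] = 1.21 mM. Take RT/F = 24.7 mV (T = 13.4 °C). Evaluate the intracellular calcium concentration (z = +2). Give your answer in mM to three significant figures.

Nernst: E = (24.7/2) · ln([out]/[in]), so ln([out]/[in]) = 119.0 × 2 / 24.7 = 9.6356.
[out]/[in] = e^(9.6356) = 1.53e+04.
[in] = 1.21 / 1.53e+04 = 7.908e-05 mM.

0.0000791 mM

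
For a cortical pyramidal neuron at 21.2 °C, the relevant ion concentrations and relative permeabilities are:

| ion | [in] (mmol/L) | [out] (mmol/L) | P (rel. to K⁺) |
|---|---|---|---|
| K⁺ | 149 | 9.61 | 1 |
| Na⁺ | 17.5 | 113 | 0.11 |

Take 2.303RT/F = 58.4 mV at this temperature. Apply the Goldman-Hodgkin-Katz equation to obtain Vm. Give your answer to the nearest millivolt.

Vm = 58.4 · log₁₀[(Σ P·[cation]ₒ + Σ P·[anion]ᵢ) / (Σ P·[cation]ᵢ + Σ P·[anion]ₒ)]
Numerator = 1×9.61 + 0.11×113 = 22.04
Denominator = 1×149 + 0.11×17.5 = 150.9
Vm = 58.4 · log₁₀(0.14603) = 58.4 × (-0.8355) = -48.80 mV

-49 mV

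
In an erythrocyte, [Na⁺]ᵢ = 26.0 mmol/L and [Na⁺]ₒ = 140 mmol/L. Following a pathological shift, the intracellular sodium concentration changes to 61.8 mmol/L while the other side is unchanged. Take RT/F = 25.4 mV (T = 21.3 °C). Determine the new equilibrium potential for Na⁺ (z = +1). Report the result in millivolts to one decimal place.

After the shift: [Na⁺]_out = 140, [Na⁺]_in = 61.8 mmol/L.
E_new = (25.4/1)·ln(140/61.8) = 25.40 · (0.8177) = 20.77 mV

20.8 mV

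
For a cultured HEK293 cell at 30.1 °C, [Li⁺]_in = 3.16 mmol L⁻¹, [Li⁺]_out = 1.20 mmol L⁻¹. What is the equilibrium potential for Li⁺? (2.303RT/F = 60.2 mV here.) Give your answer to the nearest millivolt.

E = (60.2/z) · log₁₀([Li⁺]_out/[Li⁺]_in) with z = +1.
= (60.2/1) · log₁₀(1.20/3.16) = 60.20 · log₁₀(0.3797)
= 60.20 · (-0.4205) = -25.31 mV

-25 mV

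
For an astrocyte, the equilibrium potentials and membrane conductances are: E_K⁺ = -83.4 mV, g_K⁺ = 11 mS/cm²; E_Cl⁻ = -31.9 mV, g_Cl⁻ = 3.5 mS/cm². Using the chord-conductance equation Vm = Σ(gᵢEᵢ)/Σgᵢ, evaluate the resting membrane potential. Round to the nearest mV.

-71 mV

Σ gᵢEᵢ = 11·(-83.4) + 3.5·(-31.9) = -1029.05
Σ gᵢ = 11 + 3.5 = 14.5
Vm = -1029.05 / 14.5 = -70.97 mV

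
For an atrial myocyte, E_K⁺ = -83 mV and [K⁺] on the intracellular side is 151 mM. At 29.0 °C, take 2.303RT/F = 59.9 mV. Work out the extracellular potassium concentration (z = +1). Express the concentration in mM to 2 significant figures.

Nernst: E = (59.9/1) · log₁₀([out]/[in]), so log₁₀([out]/[in]) = -83.0 × 1 / 59.9 = -1.3856.
[out]/[in] = 10^(-1.3856) = 0.04115.
[out] = 0.04115 × 151 = 6.213 mM.

6.2 mM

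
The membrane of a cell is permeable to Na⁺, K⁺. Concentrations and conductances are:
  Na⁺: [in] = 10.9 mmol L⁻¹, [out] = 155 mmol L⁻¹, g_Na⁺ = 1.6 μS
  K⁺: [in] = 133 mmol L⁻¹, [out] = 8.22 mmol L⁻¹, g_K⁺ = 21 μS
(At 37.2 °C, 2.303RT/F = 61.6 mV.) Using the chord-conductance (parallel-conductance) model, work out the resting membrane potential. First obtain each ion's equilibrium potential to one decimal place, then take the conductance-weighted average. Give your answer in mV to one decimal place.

E_Na⁺ = (61.6/1)·log₁₀(155/10.9) = 71.0 mV
E_K⁺ = (61.6/1)·log₁₀(8.22/133) = -74.5 mV
Vm = (Σ gᵢEᵢ)/(Σ gᵢ) = (1.6·71.0 + 21·-74.5) / (1.6 + 21)
= -1450.90 / 22.6 = -64.20 mV

-64.2 mV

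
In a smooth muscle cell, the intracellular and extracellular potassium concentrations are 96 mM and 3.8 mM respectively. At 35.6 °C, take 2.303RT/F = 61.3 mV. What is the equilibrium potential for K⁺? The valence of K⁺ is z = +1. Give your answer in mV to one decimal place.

E = (61.3/z) · log₁₀([K⁺]_out/[K⁺]_in) with z = +1.
= (61.3/1) · log₁₀(3.8/96) = 61.30 · log₁₀(0.03958)
= 61.30 · (-1.4025) = -85.97 mV

-86.0 mV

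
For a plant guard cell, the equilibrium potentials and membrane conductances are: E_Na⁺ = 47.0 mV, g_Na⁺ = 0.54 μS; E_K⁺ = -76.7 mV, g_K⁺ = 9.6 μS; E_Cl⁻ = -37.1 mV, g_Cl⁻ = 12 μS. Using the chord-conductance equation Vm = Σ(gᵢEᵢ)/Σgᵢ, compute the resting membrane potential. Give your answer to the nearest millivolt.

-52 mV

Σ gᵢEᵢ = 0.54·(47.0) + 9.6·(-76.7) + 12·(-37.1) = -1156.14
Σ gᵢ = 0.54 + 9.6 + 12 = 22.14
Vm = -1156.14 / 22.14 = -52.22 mV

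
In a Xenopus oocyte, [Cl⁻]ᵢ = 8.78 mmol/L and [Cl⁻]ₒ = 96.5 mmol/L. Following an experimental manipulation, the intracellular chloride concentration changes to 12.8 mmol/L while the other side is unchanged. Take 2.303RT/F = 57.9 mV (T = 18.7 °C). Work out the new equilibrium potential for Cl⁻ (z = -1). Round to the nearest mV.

-51 mV

After the shift: [Cl⁻]_out = 96.5, [Cl⁻]_in = 12.8 mmol/L.
E_new = (57.9/-1)·log₁₀(96.5/12.8) = -57.90 · (0.8773) = -50.80 mV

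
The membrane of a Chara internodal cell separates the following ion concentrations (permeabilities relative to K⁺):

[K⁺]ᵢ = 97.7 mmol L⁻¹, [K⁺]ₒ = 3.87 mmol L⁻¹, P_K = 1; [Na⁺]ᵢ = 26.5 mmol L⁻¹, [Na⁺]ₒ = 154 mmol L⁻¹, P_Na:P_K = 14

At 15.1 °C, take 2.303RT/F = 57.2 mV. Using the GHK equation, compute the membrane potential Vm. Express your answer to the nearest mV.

Vm = 57.2 · log₁₀[(Σ P·[cation]ₒ + Σ P·[anion]ᵢ) / (Σ P·[cation]ᵢ + Σ P·[anion]ₒ)]
Numerator = 1×3.87 + 14×154 = 2160
Denominator = 1×97.7 + 14×26.5 = 468.7
Vm = 57.2 · log₁₀(4.6082) = 57.2 × (0.6635) = 37.95 mV

38 mV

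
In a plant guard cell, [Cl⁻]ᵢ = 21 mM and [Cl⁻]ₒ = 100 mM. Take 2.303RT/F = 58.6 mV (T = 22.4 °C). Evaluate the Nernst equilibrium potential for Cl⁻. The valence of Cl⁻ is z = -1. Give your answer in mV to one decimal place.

-39.7 mV

E = (58.6/z) · log₁₀([Cl⁻]_out/[Cl⁻]_in) with z = -1.
For an anion, dividing by z = -1 reverses the sign.
= (58.6/-1) · log₁₀(100/21) = -58.60 · log₁₀(4.762)
= -58.60 · (0.6778) = -39.72 mV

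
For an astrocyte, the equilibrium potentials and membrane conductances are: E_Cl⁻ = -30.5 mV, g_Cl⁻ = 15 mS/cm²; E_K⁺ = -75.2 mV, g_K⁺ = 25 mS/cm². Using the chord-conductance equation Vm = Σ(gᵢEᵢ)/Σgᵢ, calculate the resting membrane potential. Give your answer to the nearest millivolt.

-58 mV

Σ gᵢEᵢ = 15·(-30.5) + 25·(-75.2) = -2337.50
Σ gᵢ = 15 + 25 = 40
Vm = -2337.50 / 40 = -58.44 mV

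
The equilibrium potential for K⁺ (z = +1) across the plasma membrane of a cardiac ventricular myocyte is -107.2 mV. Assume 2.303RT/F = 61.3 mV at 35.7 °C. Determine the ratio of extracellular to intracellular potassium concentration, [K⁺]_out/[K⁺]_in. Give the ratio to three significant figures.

log₁₀([out]/[in]) = E·z/(61.3) = -107.2 × 1 / 61.3 = -1.7488
[out]/[in] = 10^(-1.7488) = 0.01783

0.0178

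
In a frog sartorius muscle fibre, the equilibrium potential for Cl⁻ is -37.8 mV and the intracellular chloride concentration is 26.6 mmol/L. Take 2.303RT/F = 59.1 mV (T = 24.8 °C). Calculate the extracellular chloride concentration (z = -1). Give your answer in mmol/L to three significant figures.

Nernst: E = (59.1/-1) · log₁₀([out]/[in]), so log₁₀([out]/[in]) = -37.8 × -1 / 59.1 = 0.6396.
[out]/[in] = 10^(0.6396) = 4.361.
[out] = 4.361 × 26.6 = 116 mmol/L.

116 mmol/L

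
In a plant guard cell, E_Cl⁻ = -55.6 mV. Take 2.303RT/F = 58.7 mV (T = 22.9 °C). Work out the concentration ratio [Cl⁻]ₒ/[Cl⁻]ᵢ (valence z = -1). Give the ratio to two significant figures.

log₁₀([out]/[in]) = E·z/(58.7) = -55.6 × -1 / 58.7 = 0.9472
[out]/[in] = 10^(0.9472) = 8.855

8.9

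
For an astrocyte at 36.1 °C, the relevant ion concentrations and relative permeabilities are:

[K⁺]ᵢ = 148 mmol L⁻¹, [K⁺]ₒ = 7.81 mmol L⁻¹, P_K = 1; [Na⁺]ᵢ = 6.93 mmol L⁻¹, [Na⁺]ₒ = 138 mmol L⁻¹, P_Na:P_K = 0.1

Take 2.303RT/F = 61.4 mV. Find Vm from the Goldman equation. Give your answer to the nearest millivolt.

-51 mV

Vm = 61.4 · log₁₀[(Σ P·[cation]ₒ + Σ P·[anion]ᵢ) / (Σ P·[cation]ᵢ + Σ P·[anion]ₒ)]
Numerator = 1×7.81 + 0.1×138 = 21.61
Denominator = 1×148 + 0.1×6.93 = 148.7
Vm = 61.4 · log₁₀(0.14533) = 61.4 × (-0.8376) = -51.43 mV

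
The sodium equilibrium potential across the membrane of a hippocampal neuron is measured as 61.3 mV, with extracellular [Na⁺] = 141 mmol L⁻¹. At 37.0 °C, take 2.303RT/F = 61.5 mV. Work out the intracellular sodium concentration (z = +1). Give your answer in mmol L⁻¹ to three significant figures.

Nernst: E = (61.5/1) · log₁₀([out]/[in]), so log₁₀([out]/[in]) = 61.3 × 1 / 61.5 = 0.9967.
[out]/[in] = 10^(0.9967) = 9.925.
[in] = 141 / 9.925 = 14.21 mmol L⁻¹.

14.2 mmol L⁻¹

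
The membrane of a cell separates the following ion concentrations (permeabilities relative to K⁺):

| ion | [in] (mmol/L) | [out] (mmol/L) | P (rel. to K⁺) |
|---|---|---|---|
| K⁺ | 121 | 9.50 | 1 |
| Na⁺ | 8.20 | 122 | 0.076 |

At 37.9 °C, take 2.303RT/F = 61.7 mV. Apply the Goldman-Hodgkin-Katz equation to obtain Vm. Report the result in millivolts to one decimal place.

-50.1 mV

Vm = 61.7 · log₁₀[(Σ P·[cation]ₒ + Σ P·[anion]ᵢ) / (Σ P·[cation]ᵢ + Σ P·[anion]ₒ)]
Numerator = 1×9.50 + 0.076×122 = 18.77
Denominator = 1×121 + 0.076×8.20 = 121.6
Vm = 61.7 · log₁₀(0.15435) = 61.7 × (-0.8115) = -50.07 mV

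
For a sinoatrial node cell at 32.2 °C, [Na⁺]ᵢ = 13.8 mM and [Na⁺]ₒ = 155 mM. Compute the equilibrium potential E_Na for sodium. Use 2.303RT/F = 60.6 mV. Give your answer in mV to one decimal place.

63.7 mV

E = (60.6/z) · log₁₀([Na⁺]_out/[Na⁺]_in) with z = +1.
= (60.6/1) · log₁₀(155/13.8) = 60.60 · log₁₀(11.23)
= 60.60 · (1.0505) = 63.66 mV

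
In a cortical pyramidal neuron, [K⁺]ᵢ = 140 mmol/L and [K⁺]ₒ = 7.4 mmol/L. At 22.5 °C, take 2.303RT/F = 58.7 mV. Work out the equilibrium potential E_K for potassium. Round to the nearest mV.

E = (58.7/z) · log₁₀([K⁺]_out/[K⁺]_in) with z = +1.
= (58.7/1) · log₁₀(7.4/140) = 58.70 · log₁₀(0.05286)
= 58.70 · (-1.2769) = -74.95 mV

-75 mV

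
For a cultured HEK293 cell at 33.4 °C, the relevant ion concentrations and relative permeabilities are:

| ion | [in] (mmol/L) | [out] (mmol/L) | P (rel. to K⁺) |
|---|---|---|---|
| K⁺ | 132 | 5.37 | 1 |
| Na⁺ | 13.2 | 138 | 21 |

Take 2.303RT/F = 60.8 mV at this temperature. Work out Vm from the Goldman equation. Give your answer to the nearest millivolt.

Vm = 60.8 · log₁₀[(Σ P·[cation]ₒ + Σ P·[anion]ᵢ) / (Σ P·[cation]ᵢ + Σ P·[anion]ₒ)]
Numerator = 1×5.37 + 21×138 = 2903
Denominator = 1×132 + 21×13.2 = 409.2
Vm = 60.8 · log₁₀(7.0952) = 60.8 × (0.8510) = 51.74 mV

52 mV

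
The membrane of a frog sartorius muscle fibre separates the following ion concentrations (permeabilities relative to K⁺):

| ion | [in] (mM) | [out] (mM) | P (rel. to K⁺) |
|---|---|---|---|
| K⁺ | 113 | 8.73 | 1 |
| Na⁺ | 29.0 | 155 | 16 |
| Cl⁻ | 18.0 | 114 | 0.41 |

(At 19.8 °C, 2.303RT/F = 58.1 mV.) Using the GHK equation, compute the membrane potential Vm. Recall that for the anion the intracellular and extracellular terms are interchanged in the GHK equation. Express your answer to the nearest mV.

Vm = 58.1 · log₁₀[(Σ P·[cation]ₒ + Σ P·[anion]ᵢ) / (Σ P·[cation]ᵢ + Σ P·[anion]ₒ)]
Numerator = 1×8.73 + 16×155 + 0.41×18.0 = 2496
Denominator = 1×113 + 16×29.0 + 0.41×114 = 623.7
Vm = 58.1 · log₁₀(4.0018) = 58.1 × (0.6023) = 34.99 mV

35 mV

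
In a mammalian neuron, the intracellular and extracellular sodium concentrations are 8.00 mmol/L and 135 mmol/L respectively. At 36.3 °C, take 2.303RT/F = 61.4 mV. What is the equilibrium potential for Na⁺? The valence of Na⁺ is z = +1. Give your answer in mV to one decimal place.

E = (61.4/z) · log₁₀([Na⁺]_out/[Na⁺]_in) with z = +1.
= (61.4/1) · log₁₀(135/8.00) = 61.40 · log₁₀(16.88)
= 61.40 · (1.2272) = 75.35 mV

75.4 mV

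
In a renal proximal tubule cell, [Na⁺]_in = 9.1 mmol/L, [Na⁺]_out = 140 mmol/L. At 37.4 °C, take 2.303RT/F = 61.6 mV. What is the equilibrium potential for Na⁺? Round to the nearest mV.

E = (61.6/z) · log₁₀([Na⁺]_out/[Na⁺]_in) with z = +1.
= (61.6/1) · log₁₀(140/9.1) = 61.60 · log₁₀(15.38)
= 61.60 · (1.1871) = 73.12 mV

73 mV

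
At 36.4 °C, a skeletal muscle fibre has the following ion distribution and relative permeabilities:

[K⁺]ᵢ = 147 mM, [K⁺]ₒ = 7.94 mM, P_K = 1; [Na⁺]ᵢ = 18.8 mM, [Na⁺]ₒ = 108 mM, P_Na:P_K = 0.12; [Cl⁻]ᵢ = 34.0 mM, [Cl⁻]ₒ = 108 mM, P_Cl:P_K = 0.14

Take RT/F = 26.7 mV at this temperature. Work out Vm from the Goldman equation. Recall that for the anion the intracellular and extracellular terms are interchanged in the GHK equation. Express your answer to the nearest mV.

Vm = 26.7 · ln[(Σ P·[cation]ₒ + Σ P·[anion]ᵢ) / (Σ P·[cation]ᵢ + Σ P·[anion]ₒ)]
Numerator = 1×7.94 + 0.12×108 + 0.14×34.0 = 25.66
Denominator = 1×147 + 0.12×18.8 + 0.14×108 = 164.4
Vm = 26.7 · ln(0.15611) = 26.7 × (-1.8572) = -49.59 mV

-50 mV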